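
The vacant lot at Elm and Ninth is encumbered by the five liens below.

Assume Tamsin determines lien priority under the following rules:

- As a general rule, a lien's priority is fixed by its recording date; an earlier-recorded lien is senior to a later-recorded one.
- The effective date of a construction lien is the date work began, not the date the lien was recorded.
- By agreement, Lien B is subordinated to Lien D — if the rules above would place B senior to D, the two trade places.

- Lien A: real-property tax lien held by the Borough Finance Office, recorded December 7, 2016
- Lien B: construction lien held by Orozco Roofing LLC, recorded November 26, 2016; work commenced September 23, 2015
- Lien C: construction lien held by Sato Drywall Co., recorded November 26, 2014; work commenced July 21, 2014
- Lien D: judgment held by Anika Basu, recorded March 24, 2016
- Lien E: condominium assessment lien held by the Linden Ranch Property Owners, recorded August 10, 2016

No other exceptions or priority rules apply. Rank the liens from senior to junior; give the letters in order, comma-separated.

Effective dates: B relates back to September 23, 2015 (work commenced); C is treated as recorded July 21, 2014, the work-commencement date.
Sorted by effective date: C (July 21, 2014), B (September 23, 2015), D (March 24, 2016), E (August 10, 2016), A (December 7, 2016).
B is senior to D before the subordination, so the two trade places.

C, D, B, E, A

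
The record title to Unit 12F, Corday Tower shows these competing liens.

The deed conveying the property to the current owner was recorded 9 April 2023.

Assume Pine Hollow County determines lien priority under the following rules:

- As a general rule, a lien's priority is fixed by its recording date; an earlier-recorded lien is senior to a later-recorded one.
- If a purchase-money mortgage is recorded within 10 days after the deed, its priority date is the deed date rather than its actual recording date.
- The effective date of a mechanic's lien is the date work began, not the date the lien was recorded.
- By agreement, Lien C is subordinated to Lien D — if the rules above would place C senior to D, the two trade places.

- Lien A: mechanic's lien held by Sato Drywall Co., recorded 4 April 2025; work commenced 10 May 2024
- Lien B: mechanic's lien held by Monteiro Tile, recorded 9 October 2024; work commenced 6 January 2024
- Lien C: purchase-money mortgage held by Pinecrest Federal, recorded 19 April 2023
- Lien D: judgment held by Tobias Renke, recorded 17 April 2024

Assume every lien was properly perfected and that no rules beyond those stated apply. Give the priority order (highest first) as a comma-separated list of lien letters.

First, effective dates: A is treated as recorded 10 May 2024, the work-commencement date; B is treated as recorded 6 January 2024, the work-commencement date; C relates back to the deed date 9 April 2023.
Sorted by effective date: C (9 April 2023), B (6 January 2024), D (17 April 2024), A (10 May 2024).
C is senior to D before the subordination, so the two trade places.

D, B, C, A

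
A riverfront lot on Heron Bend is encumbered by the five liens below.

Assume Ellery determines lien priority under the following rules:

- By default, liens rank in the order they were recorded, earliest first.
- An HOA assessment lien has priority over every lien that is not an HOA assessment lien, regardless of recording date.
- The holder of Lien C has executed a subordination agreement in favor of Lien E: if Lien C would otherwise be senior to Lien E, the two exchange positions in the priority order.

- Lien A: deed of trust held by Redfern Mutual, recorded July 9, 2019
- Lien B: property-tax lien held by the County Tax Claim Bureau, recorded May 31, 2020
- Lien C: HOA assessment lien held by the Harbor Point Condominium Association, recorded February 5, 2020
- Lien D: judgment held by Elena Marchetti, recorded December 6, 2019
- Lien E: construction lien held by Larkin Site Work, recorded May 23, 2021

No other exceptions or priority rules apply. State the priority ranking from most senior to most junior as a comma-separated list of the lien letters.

C is an HOA assessment lien and takes priority over every other lien.
Remaining liens by effective date: A (July 9, 2019), D (December 6, 2019), B (May 31, 2020), E (May 23, 2021).
C would otherwise be senior to E, so under the subordination agreement C and E exchange positions.

E, A, D, B, C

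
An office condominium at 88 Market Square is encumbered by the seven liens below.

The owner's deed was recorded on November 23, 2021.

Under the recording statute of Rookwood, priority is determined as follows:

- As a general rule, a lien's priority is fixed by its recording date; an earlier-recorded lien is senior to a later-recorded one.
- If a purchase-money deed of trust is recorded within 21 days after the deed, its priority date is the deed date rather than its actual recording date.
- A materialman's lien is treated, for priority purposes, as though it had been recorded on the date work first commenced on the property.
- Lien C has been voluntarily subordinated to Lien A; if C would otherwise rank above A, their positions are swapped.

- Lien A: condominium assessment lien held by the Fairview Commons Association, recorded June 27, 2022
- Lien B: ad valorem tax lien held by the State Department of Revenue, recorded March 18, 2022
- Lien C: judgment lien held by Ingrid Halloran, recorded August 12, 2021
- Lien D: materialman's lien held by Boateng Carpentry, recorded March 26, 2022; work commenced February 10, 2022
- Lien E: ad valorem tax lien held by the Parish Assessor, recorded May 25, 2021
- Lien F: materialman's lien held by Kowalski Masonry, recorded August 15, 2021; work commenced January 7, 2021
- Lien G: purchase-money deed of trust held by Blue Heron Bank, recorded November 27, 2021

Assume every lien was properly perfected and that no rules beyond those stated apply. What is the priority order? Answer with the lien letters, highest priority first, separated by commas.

First, effective dates: D relates back to February 10, 2022 (work commenced); F's effective date is January 7, 2021, when work began; G's effective date is the deed date, November 23, 2021.
By effective date: F (January 7, 2021), E (May 25, 2021), C (August 12, 2021), G (November 23, 2021), D (February 10, 2022), B (March 18, 2022), A (June 27, 2022).
C is senior to A before the subordination, so the two trade places.

F, E, A, G, D, B, C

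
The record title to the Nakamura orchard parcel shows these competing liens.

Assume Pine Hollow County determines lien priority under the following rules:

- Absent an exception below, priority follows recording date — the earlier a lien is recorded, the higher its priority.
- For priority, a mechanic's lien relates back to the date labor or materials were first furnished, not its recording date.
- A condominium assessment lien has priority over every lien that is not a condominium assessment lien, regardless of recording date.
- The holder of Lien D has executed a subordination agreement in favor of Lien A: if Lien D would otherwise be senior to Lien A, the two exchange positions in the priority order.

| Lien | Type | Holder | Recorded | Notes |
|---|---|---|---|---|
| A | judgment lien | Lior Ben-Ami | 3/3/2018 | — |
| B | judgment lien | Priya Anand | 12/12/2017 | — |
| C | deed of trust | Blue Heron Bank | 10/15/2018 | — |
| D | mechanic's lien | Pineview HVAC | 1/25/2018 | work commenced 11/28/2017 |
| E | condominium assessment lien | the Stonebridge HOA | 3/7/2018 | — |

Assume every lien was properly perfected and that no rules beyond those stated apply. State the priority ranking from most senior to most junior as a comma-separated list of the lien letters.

E, A, B, D, C

First, effective dates: D's effective date is 11/28/2017, when work began.
E is a condominium assessment lien and takes priority over every other lien.
Remaining liens by effective date: D (11/28/2017), B (12/12/2017), A (3/3/2018), C (10/15/2018).
The subordination applies — D was senior to A — so D and A swap.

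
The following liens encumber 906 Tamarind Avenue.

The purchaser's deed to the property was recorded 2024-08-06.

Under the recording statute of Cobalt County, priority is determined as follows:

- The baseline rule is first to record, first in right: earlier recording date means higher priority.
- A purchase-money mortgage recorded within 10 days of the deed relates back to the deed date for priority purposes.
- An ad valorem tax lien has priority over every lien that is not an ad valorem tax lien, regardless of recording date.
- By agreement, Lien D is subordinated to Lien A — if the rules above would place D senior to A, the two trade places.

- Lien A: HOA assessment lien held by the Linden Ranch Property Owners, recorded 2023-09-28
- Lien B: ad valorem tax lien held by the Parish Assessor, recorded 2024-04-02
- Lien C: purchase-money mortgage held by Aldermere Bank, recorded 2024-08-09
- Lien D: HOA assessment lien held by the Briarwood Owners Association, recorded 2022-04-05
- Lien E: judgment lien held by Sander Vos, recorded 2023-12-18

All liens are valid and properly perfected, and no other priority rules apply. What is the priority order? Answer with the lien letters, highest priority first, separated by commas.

B, A, D, E, C

Adjusting effective dates: C relates back to the deed date 2024-08-06.
B is an ad valorem tax lien and takes priority over every other lien.
Among the remaining liens, by effective date: D (2022-04-05), A (2023-09-28), E (2023-12-18), C (2024-08-06).
D is senior to A before the subordination, so the two trade places.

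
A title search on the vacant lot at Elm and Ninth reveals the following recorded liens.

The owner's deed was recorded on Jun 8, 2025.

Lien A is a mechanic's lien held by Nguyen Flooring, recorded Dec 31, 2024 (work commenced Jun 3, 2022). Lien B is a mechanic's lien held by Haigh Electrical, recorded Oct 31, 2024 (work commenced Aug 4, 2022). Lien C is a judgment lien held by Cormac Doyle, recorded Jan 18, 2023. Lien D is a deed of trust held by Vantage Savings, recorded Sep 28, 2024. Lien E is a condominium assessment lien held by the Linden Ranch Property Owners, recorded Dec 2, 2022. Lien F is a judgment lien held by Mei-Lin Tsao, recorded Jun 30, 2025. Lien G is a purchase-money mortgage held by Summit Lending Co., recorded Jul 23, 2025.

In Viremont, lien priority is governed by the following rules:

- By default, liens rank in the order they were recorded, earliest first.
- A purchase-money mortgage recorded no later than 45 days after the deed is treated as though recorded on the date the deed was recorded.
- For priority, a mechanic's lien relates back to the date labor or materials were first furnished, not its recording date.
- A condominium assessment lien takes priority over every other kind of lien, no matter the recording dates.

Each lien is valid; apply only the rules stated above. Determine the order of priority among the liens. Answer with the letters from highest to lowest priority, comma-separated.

Adjusting effective dates: A relates back to Jun 3, 2022 (work commenced); B is treated as recorded Aug 4, 2022, the work-commencement date; G's effective date is the deed date, Jun 8, 2025.
E, as a condominium assessment lien, has superpriority and ranks first.
Remaining liens by effective date: A (Jun 3, 2022), B (Aug 4, 2022), C (Jan 18, 2023), D (Sep 28, 2024), G (Jun 8, 2025), F (Jun 30, 2025).

E, A, B, C, D, G, F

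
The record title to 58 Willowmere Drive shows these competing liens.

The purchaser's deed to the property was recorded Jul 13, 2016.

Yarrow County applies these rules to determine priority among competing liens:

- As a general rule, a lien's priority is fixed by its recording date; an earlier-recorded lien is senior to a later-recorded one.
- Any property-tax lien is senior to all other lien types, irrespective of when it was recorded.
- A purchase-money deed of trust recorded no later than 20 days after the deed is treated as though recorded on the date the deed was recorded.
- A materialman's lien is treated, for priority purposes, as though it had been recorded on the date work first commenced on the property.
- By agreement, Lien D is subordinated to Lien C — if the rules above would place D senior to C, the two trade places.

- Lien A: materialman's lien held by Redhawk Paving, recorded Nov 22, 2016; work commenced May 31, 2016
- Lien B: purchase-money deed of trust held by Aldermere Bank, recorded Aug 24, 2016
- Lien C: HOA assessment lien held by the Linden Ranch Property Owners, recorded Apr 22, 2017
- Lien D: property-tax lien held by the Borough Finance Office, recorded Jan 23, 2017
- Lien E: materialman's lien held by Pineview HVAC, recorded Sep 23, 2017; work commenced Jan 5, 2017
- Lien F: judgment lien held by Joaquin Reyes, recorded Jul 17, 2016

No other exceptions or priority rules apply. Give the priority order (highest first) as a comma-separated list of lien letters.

C, A, F, B, E, D

Adjusting effective dates: A relates back to May 31, 2016 (work commenced); B missed the 20-day window (42 days after the deed), so its recording date stands; E relates back to Jan 5, 2017 (work commenced).
D is a property-tax lien and takes priority over every other lien.
Remaining liens by effective date: A (May 31, 2016), F (Jul 17, 2016), B (Aug 24, 2016), E (Jan 5, 2017), C (Apr 22, 2017).
Because D would otherwise rank above C, the subordination swaps them.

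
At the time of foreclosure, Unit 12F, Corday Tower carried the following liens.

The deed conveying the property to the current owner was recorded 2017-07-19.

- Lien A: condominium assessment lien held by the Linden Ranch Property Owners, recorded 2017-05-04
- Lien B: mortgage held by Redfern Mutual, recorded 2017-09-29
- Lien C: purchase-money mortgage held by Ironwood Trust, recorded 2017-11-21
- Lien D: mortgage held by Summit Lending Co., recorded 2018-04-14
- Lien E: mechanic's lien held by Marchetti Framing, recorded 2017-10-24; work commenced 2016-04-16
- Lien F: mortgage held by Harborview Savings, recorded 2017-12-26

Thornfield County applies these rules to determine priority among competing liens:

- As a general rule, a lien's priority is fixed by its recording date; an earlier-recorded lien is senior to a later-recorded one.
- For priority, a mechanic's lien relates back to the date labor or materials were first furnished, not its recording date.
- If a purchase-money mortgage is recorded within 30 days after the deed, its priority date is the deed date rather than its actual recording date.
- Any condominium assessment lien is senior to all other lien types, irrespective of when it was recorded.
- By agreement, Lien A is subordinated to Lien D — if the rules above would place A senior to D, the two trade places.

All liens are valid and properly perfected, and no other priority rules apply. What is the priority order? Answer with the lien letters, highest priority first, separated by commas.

First, effective dates: C missed the 30-day window (125 days after the deed), so its recording date stands; E's effective date is 2016-04-16, when work began.
As a condominium assessment lien, A is senior to every other lien.
The other liens, earliest effective date first: E (2016-04-16), B (2017-09-29), C (2017-11-21), F (2017-12-26), D (2018-04-14).
Because A would otherwise rank above D, the subordination swaps them.

D, E, B, C, F, A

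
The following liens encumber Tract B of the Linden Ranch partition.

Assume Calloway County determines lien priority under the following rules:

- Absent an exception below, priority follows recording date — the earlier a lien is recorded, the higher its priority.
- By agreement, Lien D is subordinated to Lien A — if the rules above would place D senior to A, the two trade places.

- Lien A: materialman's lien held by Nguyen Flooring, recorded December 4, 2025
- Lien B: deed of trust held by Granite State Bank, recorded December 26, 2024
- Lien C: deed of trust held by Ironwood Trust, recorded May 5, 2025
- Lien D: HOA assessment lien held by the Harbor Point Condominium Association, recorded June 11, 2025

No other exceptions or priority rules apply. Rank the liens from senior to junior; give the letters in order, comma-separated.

B, C, A, D

By effective date: B (December 26, 2024), C (May 5, 2025), D (June 11, 2025), A (December 4, 2025).
D is senior to A before the subordination, so the two trade places.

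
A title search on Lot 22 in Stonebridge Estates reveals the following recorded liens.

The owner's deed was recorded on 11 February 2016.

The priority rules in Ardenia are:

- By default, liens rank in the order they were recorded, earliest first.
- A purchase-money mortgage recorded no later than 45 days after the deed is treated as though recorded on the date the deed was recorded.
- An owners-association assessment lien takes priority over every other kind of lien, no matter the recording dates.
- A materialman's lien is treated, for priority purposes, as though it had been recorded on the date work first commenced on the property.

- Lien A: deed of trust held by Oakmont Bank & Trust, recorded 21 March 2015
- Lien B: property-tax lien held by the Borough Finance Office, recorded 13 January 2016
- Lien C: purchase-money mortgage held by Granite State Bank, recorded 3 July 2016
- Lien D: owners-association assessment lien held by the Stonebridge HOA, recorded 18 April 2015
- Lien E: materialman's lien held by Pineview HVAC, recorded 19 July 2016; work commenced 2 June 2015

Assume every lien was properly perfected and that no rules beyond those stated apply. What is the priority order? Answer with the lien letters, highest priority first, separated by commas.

Effective dates after the stated exceptions: C was recorded 143 days after the deed — beyond 45 days — so no relation-back applies; E's effective date is 2 June 2015, when work began.
As an owners-association assessment lien, D is senior to every other lien.
Among the remaining liens, by effective date: A (21 March 2015), E (2 June 2015), B (13 January 2016), C (3 July 2016).

D, A, E, B, C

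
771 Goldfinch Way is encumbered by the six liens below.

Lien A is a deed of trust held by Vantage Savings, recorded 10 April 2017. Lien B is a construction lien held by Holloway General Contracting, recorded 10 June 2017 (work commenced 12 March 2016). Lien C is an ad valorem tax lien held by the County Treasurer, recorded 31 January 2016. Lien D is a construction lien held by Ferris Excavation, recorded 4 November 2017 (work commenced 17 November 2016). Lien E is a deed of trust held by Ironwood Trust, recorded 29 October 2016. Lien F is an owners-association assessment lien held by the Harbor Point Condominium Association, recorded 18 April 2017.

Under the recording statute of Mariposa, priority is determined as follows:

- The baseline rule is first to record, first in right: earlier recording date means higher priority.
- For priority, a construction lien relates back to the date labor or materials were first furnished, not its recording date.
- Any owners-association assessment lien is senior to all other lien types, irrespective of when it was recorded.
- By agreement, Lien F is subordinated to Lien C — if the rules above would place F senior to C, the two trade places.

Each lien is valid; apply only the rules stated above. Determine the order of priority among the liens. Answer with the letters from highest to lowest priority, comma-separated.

C, F, B, E, D, A

Effective dates after the stated exceptions: B's effective date is 12 March 2016, when work began; D relates back to 17 November 2016 (work commenced).
As an owners-association assessment lien, F is senior to every other lien.
Ordering the rest by effective date: C (31 January 2016), B (12 March 2016), E (29 October 2016), D (17 November 2016), A (10 April 2017).
F is senior to C before the subordination, so the two trade places.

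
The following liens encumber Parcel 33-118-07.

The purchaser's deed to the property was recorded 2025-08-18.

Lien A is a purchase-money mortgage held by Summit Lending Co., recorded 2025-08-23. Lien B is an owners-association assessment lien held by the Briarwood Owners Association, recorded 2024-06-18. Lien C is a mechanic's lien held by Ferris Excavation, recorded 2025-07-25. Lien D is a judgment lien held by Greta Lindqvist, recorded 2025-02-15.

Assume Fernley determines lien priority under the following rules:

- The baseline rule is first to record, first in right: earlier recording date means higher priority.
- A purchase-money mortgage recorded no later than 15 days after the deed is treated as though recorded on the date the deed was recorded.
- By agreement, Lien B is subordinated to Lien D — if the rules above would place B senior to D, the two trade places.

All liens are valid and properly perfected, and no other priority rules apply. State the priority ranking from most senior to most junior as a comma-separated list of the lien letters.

D, B, C, A

Effective dates: A relates back to the deed date 2025-08-18.
Ordering by effective date: B (2024-06-18), D (2025-02-15), C (2025-07-25), A (2025-08-18).
The subordination applies — B was senior to D — so B and D swap.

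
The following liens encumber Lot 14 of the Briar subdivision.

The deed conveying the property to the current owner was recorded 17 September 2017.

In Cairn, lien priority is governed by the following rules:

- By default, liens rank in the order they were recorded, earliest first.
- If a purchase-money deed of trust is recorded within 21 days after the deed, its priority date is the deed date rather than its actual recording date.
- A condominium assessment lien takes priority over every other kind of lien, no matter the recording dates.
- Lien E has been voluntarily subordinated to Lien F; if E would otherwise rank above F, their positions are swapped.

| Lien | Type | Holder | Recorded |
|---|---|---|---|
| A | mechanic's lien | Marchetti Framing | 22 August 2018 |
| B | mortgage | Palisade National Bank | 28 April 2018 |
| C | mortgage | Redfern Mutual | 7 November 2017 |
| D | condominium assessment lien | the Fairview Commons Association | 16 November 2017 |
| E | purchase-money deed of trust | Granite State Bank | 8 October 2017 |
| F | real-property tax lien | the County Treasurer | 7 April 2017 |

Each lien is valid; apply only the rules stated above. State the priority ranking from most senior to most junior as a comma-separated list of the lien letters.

D, F, E, C, B, A

Effective dates after the stated exceptions: E was recorded within the 21-day window, so its effective date is the deed date 17 September 2017.
D, as a condominium assessment lien, has superpriority and ranks first.
The other liens, earliest effective date first: F (7 April 2017), E (17 September 2017), C (7 November 2017), B (28 April 2018), A (22 August 2018).
E already ranks below F; the subordination has no effect.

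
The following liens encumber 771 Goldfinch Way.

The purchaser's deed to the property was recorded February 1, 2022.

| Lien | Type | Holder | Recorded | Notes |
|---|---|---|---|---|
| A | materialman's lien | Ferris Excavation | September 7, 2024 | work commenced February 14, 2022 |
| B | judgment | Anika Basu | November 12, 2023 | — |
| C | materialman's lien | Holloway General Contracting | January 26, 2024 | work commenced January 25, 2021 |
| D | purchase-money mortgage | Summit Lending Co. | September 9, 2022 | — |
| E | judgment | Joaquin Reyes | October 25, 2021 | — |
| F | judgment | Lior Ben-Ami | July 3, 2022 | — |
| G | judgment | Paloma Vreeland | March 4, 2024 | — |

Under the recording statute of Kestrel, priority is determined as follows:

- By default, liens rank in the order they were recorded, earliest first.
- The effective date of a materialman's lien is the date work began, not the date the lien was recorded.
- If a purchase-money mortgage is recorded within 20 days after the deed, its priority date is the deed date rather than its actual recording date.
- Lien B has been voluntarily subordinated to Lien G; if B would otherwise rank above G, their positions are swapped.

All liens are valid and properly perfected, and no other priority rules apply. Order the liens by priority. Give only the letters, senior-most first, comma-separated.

Effective dates after the stated exceptions: A relates back to February 14, 2022 (work commenced); C's effective date is January 25, 2021, when work began; D was recorded 220 days after the deed, outside the 20-day window, so it keeps its recording date.
Ordering by effective date: C (January 25, 2021), E (October 25, 2021), A (February 14, 2022), F (July 3, 2022), D (September 9, 2022), B (November 12, 2023), G (March 4, 2024).
Because B would otherwise rank above G, the subordination swaps them.

C, E, A, F, D, G, B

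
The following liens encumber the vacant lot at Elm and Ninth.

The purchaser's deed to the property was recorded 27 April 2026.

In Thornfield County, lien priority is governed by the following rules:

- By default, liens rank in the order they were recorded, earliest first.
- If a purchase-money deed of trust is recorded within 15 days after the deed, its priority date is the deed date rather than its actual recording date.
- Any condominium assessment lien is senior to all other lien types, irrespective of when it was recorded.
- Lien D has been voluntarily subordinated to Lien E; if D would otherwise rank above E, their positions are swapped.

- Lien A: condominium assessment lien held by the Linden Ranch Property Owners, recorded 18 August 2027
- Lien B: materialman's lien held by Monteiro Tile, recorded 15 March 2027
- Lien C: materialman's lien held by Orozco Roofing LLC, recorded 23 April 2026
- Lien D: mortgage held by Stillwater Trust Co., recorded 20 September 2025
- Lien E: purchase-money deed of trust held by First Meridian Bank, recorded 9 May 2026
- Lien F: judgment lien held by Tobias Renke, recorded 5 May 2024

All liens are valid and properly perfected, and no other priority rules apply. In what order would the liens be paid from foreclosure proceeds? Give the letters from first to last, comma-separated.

Adjusting effective dates: E was recorded within the 15-day window, so its effective date is the deed date 27 April 2026.
As a condominium assessment lien, A is senior to every other lien.
Ordering the rest by effective date: F (5 May 2024), D (20 September 2025), C (23 April 2026), E (27 April 2026), B (15 March 2027).
D is senior to E before the subordination, so the two trade places.

A, F, E, C, D, B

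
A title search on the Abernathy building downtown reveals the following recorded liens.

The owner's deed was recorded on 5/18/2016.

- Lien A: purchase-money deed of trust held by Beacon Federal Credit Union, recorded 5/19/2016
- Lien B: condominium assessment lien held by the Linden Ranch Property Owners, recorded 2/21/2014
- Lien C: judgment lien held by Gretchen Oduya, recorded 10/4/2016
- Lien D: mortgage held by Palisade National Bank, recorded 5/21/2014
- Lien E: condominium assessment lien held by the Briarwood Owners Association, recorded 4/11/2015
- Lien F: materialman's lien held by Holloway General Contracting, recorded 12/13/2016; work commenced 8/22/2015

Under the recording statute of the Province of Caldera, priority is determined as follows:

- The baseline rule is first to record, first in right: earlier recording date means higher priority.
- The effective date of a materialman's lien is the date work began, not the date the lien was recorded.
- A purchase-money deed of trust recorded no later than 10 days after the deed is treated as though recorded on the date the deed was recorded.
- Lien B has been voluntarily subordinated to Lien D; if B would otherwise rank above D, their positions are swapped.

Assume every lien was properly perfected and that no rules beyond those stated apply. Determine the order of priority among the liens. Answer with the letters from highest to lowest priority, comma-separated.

D, B, E, F, A, C

First, effective dates: A was recorded within the 10-day window, so its effective date is the deed date 5/18/2016; F is treated as recorded 8/22/2015, the work-commencement date.
By effective date: B (2/21/2014), D (5/21/2014), E (4/11/2015), F (8/22/2015), A (5/18/2016), C (10/4/2016).
Because B would otherwise rank above D, the subordination swaps them.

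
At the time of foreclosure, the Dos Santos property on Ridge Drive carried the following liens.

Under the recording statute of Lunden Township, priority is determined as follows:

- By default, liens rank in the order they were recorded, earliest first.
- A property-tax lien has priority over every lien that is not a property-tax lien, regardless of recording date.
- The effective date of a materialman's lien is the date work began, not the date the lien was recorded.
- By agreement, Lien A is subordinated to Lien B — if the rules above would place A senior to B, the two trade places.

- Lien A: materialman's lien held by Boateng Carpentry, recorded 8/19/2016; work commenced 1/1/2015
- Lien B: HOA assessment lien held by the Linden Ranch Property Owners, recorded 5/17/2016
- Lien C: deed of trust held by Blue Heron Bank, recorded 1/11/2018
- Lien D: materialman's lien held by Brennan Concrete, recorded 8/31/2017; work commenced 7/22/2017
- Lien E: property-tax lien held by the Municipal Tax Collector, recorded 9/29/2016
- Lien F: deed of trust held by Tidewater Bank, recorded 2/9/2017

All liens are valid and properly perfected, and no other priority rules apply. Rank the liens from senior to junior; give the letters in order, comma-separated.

First, effective dates: A's effective date is 1/1/2015, when work began; D relates back to 7/22/2017 (work commenced).
As a property-tax lien, E is senior to every other lien.
The other liens, earliest effective date first: A (1/1/2015), B (5/17/2016), F (2/9/2017), D (7/22/2017), C (1/11/2018).
A is senior to B before the subordination, so the two trade places.

E, B, A, F, D, C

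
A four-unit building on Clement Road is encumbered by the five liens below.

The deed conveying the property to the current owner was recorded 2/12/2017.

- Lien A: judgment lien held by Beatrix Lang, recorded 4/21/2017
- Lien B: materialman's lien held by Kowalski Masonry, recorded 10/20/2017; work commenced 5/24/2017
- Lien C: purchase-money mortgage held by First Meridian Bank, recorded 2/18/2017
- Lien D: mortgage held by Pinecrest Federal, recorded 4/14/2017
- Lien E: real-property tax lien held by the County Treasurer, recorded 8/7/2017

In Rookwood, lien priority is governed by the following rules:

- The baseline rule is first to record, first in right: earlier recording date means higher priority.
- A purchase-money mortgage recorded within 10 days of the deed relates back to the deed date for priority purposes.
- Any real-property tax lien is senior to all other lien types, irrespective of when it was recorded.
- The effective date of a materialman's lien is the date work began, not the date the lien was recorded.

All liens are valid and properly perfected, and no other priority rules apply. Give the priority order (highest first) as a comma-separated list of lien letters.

First, effective dates: B relates back to 5/24/2017 (work commenced); C was recorded within the 10-day window, so its effective date is the deed date 2/12/2017.
E is a real-property tax lien and takes priority over every other lien.
Ordering the rest by effective date: C (2/12/2017), D (4/14/2017), A (4/21/2017), B (5/24/2017).

E, C, D, A, B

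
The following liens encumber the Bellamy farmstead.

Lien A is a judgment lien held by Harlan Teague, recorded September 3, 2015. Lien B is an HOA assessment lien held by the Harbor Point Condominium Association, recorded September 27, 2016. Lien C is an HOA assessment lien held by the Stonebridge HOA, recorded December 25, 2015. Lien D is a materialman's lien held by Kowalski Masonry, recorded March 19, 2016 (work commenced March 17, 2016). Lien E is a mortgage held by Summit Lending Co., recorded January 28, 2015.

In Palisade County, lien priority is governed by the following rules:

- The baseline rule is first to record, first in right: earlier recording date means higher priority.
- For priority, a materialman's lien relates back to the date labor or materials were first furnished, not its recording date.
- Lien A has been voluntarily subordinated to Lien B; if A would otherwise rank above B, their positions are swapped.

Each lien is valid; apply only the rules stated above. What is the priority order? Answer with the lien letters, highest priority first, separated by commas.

Effective dates after the stated exceptions: D is treated as recorded March 17, 2016, the work-commencement date.
By effective date: E (January 28, 2015), A (September 3, 2015), C (December 25, 2015), D (March 17, 2016), B (September 27, 2016).
The subordination applies — A was senior to B — so A and B swap.

E, B, C, D, A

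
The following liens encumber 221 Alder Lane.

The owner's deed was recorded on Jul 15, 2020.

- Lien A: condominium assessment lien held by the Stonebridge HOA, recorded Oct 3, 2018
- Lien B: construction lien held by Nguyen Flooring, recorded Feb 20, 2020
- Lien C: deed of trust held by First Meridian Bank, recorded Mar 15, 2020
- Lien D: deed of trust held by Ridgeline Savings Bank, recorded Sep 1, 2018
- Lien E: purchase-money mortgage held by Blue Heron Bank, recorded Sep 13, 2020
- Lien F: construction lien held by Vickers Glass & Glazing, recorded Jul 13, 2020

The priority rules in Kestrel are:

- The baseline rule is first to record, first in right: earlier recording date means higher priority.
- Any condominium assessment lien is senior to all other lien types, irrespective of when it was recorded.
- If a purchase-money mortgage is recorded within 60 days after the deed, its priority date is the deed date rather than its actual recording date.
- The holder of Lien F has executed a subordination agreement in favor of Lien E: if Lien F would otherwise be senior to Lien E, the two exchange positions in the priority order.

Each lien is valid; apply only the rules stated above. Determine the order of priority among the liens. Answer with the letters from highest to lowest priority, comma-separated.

A, D, B, C, E, F

Effective dates after the stated exceptions: E's effective date is the deed date, Jul 15, 2020.
A, as a condominium assessment lien, has superpriority and ranks first.
Among the remaining liens, by effective date: D (Sep 1, 2018), B (Feb 20, 2020), C (Mar 15, 2020), F (Jul 13, 2020), E (Jul 15, 2020).
Because F would otherwise rank above E, the subordination swaps them.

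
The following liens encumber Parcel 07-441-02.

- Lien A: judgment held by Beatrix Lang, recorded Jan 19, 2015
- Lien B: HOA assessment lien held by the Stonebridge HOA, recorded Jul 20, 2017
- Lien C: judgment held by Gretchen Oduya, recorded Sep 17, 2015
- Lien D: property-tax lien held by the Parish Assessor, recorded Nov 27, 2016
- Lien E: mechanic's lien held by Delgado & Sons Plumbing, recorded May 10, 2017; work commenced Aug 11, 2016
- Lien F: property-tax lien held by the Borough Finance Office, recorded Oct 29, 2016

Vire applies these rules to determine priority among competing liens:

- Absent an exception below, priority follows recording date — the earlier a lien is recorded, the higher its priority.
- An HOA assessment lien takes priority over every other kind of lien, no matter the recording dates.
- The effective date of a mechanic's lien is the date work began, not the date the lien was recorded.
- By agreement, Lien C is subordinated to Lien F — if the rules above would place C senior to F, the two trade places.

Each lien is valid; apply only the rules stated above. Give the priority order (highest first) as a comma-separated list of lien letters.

First, effective dates: E's effective date is Aug 11, 2016, when work began.
B, as an HOA assessment lien, has superpriority and ranks first.
The other liens, earliest effective date first: A (Jan 19, 2015), C (Sep 17, 2015), E (Aug 11, 2016), F (Oct 29, 2016), D (Nov 27, 2016).
C would otherwise be senior to F, so under the subordination agreement C and F exchange positions.

B, A, F, E, C, D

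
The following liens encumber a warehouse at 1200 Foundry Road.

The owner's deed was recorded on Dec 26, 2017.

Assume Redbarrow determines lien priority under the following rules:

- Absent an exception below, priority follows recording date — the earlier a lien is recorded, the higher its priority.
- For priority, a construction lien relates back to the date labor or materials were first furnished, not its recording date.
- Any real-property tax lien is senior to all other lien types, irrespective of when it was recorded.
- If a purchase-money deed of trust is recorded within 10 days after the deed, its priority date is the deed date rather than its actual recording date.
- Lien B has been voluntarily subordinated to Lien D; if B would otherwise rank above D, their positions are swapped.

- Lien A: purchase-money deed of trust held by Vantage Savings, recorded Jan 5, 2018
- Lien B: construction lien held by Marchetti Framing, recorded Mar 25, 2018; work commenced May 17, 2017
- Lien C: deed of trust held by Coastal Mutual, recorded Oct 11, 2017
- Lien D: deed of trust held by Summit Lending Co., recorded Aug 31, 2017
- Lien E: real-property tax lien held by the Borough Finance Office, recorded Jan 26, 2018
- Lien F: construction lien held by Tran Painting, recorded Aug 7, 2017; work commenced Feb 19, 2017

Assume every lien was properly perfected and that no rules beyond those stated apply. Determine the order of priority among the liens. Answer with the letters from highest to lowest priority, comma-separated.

Effective dates: A relates back to the deed date Dec 26, 2017; B's effective date is May 17, 2017, when work began; F is treated as recorded Feb 19, 2017, the work-commencement date.
As a real-property tax lien, E is senior to every other lien.
Ordering the rest by effective date: F (Feb 19, 2017), B (May 17, 2017), D (Aug 31, 2017), C (Oct 11, 2017), A (Dec 26, 2017).
B is senior to D before the subordination, so the two trade places.

E, F, D, B, C, A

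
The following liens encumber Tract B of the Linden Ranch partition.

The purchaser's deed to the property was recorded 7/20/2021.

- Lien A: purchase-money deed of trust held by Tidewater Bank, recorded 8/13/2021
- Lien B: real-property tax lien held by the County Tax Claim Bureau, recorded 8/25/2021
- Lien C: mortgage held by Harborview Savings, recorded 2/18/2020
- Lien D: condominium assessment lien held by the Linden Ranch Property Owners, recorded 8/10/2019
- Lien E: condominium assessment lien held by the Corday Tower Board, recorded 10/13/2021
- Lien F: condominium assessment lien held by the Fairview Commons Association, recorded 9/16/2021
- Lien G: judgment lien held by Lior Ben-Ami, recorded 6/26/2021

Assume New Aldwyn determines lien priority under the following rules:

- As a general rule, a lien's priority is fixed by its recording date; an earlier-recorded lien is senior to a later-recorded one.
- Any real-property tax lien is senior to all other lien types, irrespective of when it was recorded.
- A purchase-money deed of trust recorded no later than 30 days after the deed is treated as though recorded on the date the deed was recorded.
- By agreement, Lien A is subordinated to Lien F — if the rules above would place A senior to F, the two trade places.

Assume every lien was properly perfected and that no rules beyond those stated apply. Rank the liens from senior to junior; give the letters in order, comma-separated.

B, D, C, G, F, A, E

First, effective dates: A was recorded within the 30-day window, so its effective date is the deed date 7/20/2021.
As a real-property tax lien, B is senior to every other lien.
Ordering the rest by effective date: D (8/10/2019), C (2/18/2020), G (6/26/2021), A (7/20/2021), F (9/16/2021), E (10/13/2021).
The subordination applies — A was senior to F — so A and F swap.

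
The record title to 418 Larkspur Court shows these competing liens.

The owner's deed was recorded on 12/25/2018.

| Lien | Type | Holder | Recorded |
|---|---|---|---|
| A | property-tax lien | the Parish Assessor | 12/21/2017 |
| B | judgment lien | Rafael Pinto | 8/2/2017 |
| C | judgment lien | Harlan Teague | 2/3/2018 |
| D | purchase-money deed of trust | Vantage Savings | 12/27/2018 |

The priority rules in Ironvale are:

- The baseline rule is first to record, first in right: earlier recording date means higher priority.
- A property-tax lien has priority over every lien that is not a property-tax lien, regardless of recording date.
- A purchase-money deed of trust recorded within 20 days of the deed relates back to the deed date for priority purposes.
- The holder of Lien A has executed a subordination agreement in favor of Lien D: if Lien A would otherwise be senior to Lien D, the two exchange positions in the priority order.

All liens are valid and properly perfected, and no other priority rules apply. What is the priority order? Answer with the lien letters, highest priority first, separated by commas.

D, B, C, A

Adjusting effective dates: D relates back to the deed date 12/25/2018.
A, as a property-tax lien, has superpriority and ranks first.
The other liens, earliest effective date first: B (8/2/2017), C (2/3/2018), D (12/25/2018).
Because A would otherwise rank above D, the subordination swaps them.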